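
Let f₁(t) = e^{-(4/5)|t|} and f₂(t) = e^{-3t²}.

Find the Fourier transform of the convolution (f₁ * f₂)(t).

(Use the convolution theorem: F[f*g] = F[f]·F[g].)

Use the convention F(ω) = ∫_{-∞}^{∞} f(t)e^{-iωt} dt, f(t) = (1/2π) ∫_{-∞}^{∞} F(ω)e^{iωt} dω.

F[f₁*f₂](ω) = \frac{40 \sqrt{3} \sqrt{\pi} e^{- \frac{\omega^{2}}{12}}}{3 \left(25 \omega^{2} + 16\right)}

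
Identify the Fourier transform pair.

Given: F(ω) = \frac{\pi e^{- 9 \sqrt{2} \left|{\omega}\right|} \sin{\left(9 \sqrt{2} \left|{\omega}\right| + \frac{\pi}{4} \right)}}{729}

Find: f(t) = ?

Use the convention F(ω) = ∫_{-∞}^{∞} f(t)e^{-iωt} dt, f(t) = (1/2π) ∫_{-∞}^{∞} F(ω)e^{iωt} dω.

f(t) = \frac{8}{t^{4} + 104976}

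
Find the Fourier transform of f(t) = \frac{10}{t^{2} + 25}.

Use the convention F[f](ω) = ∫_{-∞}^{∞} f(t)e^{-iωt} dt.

F(ω) = 2 \pi e^{- 5 \left|{\omega}\right|}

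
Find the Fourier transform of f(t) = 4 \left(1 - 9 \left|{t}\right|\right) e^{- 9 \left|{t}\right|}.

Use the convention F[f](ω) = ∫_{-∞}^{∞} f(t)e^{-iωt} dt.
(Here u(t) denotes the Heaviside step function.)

F(ω) = \frac{144 \omega^{2}}{\left(\omega^{2} + 81\right)^{2}}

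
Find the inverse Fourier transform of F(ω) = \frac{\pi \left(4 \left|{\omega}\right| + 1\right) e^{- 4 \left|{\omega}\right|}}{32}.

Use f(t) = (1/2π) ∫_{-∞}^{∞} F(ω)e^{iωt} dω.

f(t) = \frac{4}{\left(t^{2} + 16\right)^{2}}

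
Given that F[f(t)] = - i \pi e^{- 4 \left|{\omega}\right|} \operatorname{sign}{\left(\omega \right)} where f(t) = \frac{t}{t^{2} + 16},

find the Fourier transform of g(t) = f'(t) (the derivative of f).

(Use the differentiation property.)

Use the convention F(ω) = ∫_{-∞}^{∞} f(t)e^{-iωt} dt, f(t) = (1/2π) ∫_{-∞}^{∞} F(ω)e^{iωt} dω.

F[g](ω) = \pi \omega e^{- 4 \left|{\omega}\right|} \operatorname{sign}{\left(\omega \right)}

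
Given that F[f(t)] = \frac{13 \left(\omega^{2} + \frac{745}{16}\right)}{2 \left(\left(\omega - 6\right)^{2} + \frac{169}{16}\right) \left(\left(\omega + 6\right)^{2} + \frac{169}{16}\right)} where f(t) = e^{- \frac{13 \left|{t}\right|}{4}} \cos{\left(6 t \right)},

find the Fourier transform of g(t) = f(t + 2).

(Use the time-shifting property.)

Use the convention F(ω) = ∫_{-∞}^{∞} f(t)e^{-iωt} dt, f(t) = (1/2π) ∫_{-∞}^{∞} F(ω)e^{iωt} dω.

F[g](ω) = \frac{\left(1664 \omega^{2} + 77480\right) e^{2 i \omega}}{256 \omega^{4} - 13024 \omega^{2} + 555025}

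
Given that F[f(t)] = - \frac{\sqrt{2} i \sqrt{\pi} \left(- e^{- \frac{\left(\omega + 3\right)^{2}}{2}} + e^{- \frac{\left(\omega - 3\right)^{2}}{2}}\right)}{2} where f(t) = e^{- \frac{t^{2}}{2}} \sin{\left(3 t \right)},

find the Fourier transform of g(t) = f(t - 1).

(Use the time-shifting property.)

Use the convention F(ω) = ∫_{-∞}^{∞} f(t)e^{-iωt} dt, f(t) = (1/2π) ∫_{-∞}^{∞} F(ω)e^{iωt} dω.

F[g](ω) = \frac{\sqrt{2} i \sqrt{\pi} \left(1 - e^{6 \omega}\right) e^{- \frac{\omega^{2}}{2} - 3 \omega - i \omega - \frac{9}{2}}}{2}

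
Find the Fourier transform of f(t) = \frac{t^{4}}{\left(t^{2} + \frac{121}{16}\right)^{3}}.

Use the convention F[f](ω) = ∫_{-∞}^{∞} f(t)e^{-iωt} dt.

F(ω) = \frac{\pi \left(121 \omega^{2} - 220 \left|{\omega}\right| + 48\right) e^{- \frac{11 \left|{\omega}\right|}{4}}}{352}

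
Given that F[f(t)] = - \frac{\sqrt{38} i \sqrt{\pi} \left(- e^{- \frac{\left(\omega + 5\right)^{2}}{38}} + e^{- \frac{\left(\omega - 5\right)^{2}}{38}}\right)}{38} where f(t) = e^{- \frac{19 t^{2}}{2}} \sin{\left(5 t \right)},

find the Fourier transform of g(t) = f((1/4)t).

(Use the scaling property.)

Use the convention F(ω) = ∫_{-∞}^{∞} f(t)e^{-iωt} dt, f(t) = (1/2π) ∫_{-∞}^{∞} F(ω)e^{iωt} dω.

F[g](ω) = \frac{2 \sqrt{38} i \sqrt{\pi} \left(1 - e^{\frac{40 \omega}{19}}\right) e^{- \frac{8 \omega^{2}}{19} - \frac{20 \omega}{19} - \frac{25}{38}}}{19}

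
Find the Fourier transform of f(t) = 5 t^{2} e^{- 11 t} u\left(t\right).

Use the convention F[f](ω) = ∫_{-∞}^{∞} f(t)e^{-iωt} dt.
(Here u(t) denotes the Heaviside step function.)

F(ω) = \frac{10}{\left(i \omega + 11\right)^{3}}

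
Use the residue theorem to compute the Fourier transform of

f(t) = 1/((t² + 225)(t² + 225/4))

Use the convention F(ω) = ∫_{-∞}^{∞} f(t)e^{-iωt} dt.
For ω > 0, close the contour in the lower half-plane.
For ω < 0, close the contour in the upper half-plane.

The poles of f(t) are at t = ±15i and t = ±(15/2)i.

Let g(z) = f(z)e^{-iωz}; for large |z| the factor e^{-iωz} decays in the lower half-plane when ω > 0 and in the upper half-plane when ω < 0.

Case ω > 0 (lower half-plane, clockwise contour ⇒ F(ω) = -2πi·ΣRes):
  Res_{z = - 15 i} g(z) = - \frac{2 i e^{- 15 \omega}}{10125}
  Res_{z = - \frac{15 i}{2}} g(z) = \frac{4 i e^{- \frac{15 \omega}{2}}}{10125}
  F(ω) = -2πi·ΣRes = - \frac{4 \pi e^{- 15 \omega}}{10125} + \frac{8 \pi e^{- \frac{15 \omega}{2}}}{10125}

Case ω < 0 (upper half-plane, counterclockwise contour ⇒ F(ω) = +2πi·ΣRes):
  Res_{z = 15 i} g(z) = \frac{2 i e^{15 \omega}}{10125}
  Res_{z = \frac{15 i}{2}} g(z) = - \frac{4 i e^{\frac{15 \omega}{2}}}{10125}
  F(ω) = 2πi·ΣRes = \frac{4 \pi \left(2 e^{\frac{15 \omega}{2}} - e^{15 \omega}\right)}{10125}

Both cases combine into a single formula in |ω|:

F(ω) = - \frac{4 \pi e^{- 15 \left|{\omega}\right|}}{10125} + \frac{8 \pi e^{- \frac{15 \left|{\omega}\right|}{2}}}{10125}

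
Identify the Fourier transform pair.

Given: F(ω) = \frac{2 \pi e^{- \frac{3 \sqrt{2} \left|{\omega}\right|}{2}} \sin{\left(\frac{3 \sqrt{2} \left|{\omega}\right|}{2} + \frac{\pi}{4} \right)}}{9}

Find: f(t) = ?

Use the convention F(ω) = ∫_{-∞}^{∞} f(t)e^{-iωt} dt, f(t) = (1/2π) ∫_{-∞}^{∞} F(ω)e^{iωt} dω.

f(t) = \frac{6}{t^{4} + 81}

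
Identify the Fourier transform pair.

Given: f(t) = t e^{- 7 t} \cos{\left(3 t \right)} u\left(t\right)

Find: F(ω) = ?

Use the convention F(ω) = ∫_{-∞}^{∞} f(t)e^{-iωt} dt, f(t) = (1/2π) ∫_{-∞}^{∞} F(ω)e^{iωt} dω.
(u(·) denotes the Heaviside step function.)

F(ω) = \frac{\left(i \omega + 7\right)^{2} - 9}{\left(\left(i \omega + 7\right)^{2} + 9\right)^{2}}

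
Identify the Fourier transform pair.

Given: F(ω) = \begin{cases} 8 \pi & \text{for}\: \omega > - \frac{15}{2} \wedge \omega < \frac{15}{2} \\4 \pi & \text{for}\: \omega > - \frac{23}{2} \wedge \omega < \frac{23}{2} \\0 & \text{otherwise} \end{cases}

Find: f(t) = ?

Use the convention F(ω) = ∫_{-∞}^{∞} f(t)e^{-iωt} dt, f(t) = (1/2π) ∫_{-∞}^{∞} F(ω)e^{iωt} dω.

f(t) = \frac{8 \sin{\left(\frac{19 t}{2} \right)} \cos{\left(2 t \right)}}{t}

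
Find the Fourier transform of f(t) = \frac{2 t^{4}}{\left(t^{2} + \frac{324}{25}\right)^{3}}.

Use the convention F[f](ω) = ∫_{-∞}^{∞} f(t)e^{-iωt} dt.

F(ω) = \frac{\pi \left(108 \omega^{2} - 150 \left|{\omega}\right| + 25\right) e^{- \frac{18 \left|{\omega}\right|}{5}}}{120}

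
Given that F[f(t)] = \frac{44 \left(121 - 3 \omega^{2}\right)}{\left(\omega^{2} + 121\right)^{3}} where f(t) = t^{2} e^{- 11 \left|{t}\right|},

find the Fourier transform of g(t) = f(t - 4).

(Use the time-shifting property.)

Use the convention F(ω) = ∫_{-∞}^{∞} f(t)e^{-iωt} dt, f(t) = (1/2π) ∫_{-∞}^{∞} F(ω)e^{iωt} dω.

F[g](ω) = \frac{44 \left(121 - 3 \omega^{2}\right) e^{- 4 i \omega}}{\left(\omega^{2} + 121\right)^{3}}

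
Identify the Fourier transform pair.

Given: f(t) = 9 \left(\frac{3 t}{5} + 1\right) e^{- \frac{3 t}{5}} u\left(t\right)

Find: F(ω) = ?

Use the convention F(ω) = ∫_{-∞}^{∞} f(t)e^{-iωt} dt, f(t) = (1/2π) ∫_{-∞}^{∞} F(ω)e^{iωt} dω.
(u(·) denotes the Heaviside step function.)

F(ω) = \frac{45 \left(- 5 i \omega - 6\right)}{25 \omega^{2} - 30 i \omega - 9}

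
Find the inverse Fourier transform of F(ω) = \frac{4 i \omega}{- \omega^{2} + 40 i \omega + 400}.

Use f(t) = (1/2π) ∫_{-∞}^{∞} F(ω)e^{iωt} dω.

f(t) = 4 \left(1 - 20 t\right) e^{- 20 t} u\left(t\right)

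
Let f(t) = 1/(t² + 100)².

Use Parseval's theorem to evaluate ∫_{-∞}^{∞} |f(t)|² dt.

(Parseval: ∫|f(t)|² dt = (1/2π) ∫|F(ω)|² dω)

∫|f(t)|² dt = \frac{\pi}{32000000}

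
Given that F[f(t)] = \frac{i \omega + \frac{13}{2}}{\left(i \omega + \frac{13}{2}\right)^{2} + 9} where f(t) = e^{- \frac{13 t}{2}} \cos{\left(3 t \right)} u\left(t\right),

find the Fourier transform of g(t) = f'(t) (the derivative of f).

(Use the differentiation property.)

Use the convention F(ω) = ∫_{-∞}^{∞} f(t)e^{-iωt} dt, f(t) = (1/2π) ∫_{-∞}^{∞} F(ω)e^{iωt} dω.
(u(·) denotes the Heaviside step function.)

F[g](ω) = \frac{2 i \omega \left(2 i \omega + 13\right)}{\left(2 i \omega + 13\right)^{2} + 36}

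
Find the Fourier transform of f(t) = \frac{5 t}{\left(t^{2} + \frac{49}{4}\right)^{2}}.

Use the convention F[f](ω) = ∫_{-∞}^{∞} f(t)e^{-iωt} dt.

F(ω) = - \frac{5 i \pi \omega e^{- \frac{7 \left|{\omega}\right|}{2}}}{7}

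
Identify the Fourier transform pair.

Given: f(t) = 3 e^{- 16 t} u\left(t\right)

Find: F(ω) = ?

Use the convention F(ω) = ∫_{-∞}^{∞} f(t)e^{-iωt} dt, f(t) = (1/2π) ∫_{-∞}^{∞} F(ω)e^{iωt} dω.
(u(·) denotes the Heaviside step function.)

F(ω) = \frac{3}{i \omega + 16}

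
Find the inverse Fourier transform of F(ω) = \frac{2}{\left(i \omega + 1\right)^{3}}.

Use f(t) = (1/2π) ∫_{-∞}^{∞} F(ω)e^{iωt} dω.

f(t) = t^{2} e^{- t} u\left(t\right)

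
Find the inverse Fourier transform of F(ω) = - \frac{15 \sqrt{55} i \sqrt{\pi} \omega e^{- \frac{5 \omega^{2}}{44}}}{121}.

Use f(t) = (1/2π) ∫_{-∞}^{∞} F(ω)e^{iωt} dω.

f(t) = 6 t e^{- \frac{11 t^{2}}{5}}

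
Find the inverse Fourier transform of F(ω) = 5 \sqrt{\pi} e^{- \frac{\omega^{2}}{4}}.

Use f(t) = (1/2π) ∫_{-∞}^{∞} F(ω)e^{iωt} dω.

f(t) = 5 e^{- t^{2}}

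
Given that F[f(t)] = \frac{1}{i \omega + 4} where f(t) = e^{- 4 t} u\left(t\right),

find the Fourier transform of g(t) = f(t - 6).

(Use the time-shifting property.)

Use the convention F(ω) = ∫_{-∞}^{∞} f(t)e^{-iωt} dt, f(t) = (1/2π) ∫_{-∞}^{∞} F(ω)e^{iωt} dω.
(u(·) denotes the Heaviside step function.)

F[g](ω) = \frac{e^{- 6 i \omega}}{i \omega + 4}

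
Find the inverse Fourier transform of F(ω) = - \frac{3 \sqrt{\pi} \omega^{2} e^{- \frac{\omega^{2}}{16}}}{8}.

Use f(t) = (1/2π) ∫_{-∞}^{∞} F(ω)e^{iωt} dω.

f(t) = 3 \left(16 t^{2} - 2\right) e^{- 4 t^{2}}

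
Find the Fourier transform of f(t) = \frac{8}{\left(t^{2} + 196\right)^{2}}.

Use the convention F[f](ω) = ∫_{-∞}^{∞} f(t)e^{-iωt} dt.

F(ω) = \frac{\pi \left(14 \left|{\omega}\right| + 1\right) e^{- 14 \left|{\omega}\right|}}{686}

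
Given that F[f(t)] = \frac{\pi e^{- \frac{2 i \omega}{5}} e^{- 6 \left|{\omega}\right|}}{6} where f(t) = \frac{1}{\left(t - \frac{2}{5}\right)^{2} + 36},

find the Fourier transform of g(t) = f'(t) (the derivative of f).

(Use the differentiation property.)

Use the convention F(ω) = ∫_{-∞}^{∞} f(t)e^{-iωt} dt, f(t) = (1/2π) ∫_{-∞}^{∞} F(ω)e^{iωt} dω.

F[g](ω) = \frac{i \pi \omega e^{- \frac{2 i \omega}{5} - 6 \left|{\omega}\right|}}{6}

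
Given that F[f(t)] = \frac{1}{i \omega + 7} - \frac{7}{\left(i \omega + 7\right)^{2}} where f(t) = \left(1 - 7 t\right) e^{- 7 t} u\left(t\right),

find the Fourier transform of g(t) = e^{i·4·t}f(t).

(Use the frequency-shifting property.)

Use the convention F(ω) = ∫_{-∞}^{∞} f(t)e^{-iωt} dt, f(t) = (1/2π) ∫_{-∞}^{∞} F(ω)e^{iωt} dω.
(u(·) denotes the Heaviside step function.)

F[g](ω) = \frac{i \left(4 - \omega\right)}{\omega^{2} - 2 \omega \left(4 + 7 i\right) - 33 + 56 i}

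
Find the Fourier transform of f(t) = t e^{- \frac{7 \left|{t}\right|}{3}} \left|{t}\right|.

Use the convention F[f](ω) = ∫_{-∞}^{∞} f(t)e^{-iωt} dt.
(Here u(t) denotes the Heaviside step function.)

F(ω) = \frac{972 i \omega \left(3 \omega^{2} - 49\right)}{\left(9 \omega^{2} + 49\right)^{3}}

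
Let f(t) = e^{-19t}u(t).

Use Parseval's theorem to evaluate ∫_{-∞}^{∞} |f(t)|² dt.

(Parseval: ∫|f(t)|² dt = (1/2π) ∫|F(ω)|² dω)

∫|f(t)|² dt = \frac{1}{38}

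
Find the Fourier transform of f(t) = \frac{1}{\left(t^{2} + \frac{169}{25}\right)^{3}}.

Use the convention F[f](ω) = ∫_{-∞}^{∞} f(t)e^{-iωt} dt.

F(ω) = \frac{125 \pi \left(169 \omega^{2} + 195 \left|{\omega}\right| + 75\right) e^{- \frac{13 \left|{\omega}\right|}{5}}}{2970344}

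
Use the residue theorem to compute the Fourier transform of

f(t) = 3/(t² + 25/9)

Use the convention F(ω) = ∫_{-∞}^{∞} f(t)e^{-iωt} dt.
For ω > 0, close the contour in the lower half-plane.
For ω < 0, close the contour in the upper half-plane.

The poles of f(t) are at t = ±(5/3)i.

Let g(z) = f(z)e^{-iωz}; for large |z| the factor e^{-iωz} decays in the lower half-plane when ω > 0 and in the upper half-plane when ω < 0.

Case ω > 0 (lower half-plane, clockwise contour ⇒ F(ω) = -2πi·ΣRes):
  Res_{z = - \frac{5 i}{3}} g(z) = \frac{9 i e^{- \frac{5 \omega}{3}}}{10}
  F(ω) = -2πi·ΣRes = \frac{9 \pi e^{- \frac{5 \omega}{3}}}{5}

Case ω < 0 (upper half-plane, counterclockwise contour ⇒ F(ω) = +2πi·ΣRes):
  Res_{z = \frac{5 i}{3}} g(z) = - \frac{9 i e^{\frac{5 \omega}{3}}}{10}
  F(ω) = 2πi·ΣRes = \frac{9 \pi e^{\frac{5 \omega}{3}}}{5}

Both cases combine into a single formula in |ω|:

F(ω) = \frac{9 \pi e^{- \frac{5 \left|{\omega}\right|}{3}}}{5}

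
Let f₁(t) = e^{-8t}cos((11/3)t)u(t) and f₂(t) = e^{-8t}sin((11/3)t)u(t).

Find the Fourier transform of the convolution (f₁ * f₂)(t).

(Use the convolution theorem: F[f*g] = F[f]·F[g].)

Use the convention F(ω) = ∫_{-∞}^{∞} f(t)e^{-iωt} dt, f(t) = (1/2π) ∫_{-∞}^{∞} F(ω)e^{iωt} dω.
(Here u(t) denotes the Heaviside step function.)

F[f₁*f₂](ω) = \frac{297 \left(i \omega + 8\right)}{\left(9 \left(i \omega + 8\right)^{2} + 121\right)^{2}}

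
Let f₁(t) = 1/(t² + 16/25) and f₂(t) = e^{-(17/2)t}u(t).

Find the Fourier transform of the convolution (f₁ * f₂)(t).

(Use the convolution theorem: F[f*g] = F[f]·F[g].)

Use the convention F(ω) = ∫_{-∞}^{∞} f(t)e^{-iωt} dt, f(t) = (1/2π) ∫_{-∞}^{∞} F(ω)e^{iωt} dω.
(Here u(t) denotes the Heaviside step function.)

F[f₁*f₂](ω) = \frac{5 \pi e^{- \frac{4 \left|{\omega}\right|}{5}}}{2 \left(2 i \omega + 17\right)}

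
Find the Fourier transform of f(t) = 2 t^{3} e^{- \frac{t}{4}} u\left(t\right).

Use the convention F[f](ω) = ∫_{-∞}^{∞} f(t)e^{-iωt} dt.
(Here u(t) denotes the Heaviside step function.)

F(ω) = \frac{3072}{\left(4 i \omega + 1\right)^{4}}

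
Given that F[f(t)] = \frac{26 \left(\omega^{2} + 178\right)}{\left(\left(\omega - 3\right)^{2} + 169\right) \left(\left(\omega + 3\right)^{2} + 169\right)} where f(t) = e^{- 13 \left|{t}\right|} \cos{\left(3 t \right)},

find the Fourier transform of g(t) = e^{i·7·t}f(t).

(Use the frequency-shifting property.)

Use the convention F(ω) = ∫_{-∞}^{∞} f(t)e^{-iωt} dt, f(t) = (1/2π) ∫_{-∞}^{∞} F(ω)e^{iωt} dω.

F[g](ω) = \frac{26 \left(\left(\omega - 7\right)^{2} + 178\right)}{\left(\left(\omega - 10\right)^{2} + 169\right) \left(\left(\omega - 4\right)^{2} + 169\right)}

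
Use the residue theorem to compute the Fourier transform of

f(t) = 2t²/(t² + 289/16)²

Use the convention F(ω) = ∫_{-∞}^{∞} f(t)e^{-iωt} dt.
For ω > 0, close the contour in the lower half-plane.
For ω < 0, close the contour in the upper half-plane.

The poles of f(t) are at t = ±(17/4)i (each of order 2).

Let g(z) = f(z)e^{-iωz}; for large |z| the factor e^{-iωz} decays in the lower half-plane when ω > 0 and in the upper half-plane when ω < 0.

Case ω > 0 (lower half-plane, clockwise contour ⇒ F(ω) = -2πi·ΣRes):
  Res_{z = - \frac{17 i}{4}} g(z) = \frac{i \left(4 - 17 \omega\right) e^{- \frac{17 \omega}{4}}}{34} (pole of order 2)
  F(ω) = -2πi·ΣRes = \frac{\pi \left(4 - 17 \omega\right) e^{- \frac{17 \omega}{4}}}{17}

Case ω < 0 (upper half-plane, counterclockwise contour ⇒ F(ω) = +2πi·ΣRes):
  Res_{z = \frac{17 i}{4}} g(z) = \frac{i \left(- 17 \omega - 4\right) e^{\frac{17 \omega}{4}}}{34} (pole of order 2)
  F(ω) = 2πi·ΣRes = \frac{\pi \left(17 \omega + 4\right) e^{\frac{17 \omega}{4}}}{17}

Both cases combine into a single formula in |ω|:

F(ω) = \frac{\pi \left(4 - 17 \left|{\omega}\right|\right) e^{- \frac{17 \left|{\omega}\right|}{4}}}{17}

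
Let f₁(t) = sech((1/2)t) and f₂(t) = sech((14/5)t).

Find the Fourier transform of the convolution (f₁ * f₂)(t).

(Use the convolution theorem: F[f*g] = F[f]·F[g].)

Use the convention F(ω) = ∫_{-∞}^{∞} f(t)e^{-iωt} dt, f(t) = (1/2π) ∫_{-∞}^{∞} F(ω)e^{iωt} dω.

F[f₁*f₂](ω) = \frac{5 \pi^{2}}{7 \cosh{\left(\frac{5 \pi \omega}{28} \right)} \cosh{\left(\pi \omega \right)}}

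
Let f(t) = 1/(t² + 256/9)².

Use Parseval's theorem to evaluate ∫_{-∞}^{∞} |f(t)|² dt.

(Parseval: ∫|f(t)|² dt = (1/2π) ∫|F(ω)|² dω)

∫|f(t)|² dt = \frac{10935 \pi}{4294967296}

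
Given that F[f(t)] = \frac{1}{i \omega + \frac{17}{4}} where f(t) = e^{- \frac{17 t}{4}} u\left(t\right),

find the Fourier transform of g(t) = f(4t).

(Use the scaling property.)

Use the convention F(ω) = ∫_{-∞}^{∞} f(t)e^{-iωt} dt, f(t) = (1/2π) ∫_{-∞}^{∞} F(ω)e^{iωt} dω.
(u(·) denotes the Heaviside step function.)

F[g](ω) = \frac{1}{i \omega + 17}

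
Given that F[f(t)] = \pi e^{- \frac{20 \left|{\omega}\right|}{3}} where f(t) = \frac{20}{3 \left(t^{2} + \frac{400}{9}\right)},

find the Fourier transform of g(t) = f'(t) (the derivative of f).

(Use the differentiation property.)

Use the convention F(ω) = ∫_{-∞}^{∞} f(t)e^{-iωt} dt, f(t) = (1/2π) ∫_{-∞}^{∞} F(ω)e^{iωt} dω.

F[g](ω) = i \pi \omega e^{- \frac{20 \left|{\omega}\right|}{3}}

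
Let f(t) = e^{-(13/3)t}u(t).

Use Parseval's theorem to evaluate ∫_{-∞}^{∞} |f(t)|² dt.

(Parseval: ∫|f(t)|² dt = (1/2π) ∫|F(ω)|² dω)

∫|f(t)|² dt = \frac{3}{26}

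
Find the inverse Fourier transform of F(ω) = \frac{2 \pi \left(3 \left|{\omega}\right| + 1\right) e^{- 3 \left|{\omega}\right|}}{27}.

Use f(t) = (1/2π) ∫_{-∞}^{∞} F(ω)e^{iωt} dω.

f(t) = \frac{4}{\left(t^{2} + 9\right)^{2}}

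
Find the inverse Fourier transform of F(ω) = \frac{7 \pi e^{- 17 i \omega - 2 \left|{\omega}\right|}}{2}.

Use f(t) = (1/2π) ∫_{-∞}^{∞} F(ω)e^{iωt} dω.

f(t) = \frac{7}{\left(t - 17\right)^{2} + 4}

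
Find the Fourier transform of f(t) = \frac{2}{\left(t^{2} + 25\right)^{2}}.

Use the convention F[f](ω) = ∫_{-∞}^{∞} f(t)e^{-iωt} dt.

F(ω) = \frac{\pi \left(5 \left|{\omega}\right| + 1\right) e^{- 5 \left|{\omega}\right|}}{125}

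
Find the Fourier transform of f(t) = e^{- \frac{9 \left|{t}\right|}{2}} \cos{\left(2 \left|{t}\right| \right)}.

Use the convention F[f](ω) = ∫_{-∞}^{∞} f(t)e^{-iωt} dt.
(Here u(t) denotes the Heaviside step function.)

F(ω) = \frac{36 \left(4 \omega^{2} + 97\right)}{16 \omega^{4} + 520 \omega^{2} + 9409}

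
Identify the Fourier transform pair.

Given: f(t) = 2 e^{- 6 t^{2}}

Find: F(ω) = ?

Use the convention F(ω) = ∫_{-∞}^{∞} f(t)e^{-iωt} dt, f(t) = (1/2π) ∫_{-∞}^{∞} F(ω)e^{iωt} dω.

F(ω) = \frac{\sqrt{6} \sqrt{\pi} e^{- \frac{\omega^{2}}{24}}}{3}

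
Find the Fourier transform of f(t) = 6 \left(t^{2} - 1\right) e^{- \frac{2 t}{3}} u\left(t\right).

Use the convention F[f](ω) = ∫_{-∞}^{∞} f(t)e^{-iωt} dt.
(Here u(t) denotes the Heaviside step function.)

F(ω) = \frac{18 \left(54 i \omega - \left(3 i \omega + 2\right)^{3} + 36\right)}{\left(3 i \omega + 2\right)^{4}}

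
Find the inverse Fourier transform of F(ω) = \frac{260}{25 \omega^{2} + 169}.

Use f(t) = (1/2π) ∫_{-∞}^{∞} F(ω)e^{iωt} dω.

f(t) = 2 e^{- \frac{13 \left|{t}\right|}{5}}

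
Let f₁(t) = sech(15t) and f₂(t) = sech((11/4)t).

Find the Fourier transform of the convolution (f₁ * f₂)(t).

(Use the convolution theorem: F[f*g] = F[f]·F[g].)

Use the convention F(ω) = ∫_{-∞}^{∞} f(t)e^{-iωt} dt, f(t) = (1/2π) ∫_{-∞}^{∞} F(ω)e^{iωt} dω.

F[f₁*f₂](ω) = \frac{4 \pi^{2}}{165 \cosh{\left(\frac{\pi \omega}{30} \right)} \cosh{\left(\frac{2 \pi \omega}{11} \right)}}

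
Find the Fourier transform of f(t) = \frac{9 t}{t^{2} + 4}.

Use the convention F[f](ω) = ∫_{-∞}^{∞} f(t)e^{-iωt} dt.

F(ω) = - 9 i \pi e^{- 2 \left|{\omega}\right|} \operatorname{sign}{\left(\omega \right)}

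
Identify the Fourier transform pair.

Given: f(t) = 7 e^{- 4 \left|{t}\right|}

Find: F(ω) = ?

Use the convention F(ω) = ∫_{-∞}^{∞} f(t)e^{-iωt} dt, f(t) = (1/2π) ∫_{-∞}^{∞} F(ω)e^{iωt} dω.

F(ω) = \frac{56}{\omega^{2} + 16}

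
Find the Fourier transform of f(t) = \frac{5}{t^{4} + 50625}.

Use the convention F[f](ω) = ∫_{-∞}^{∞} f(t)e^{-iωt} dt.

F(ω) = \frac{\pi e^{- \frac{15 \sqrt{2} \left|{\omega}\right|}{2}} \sin{\left(\frac{15 \sqrt{2} \left|{\omega}\right|}{2} + \frac{\pi}{4} \right)}}{675}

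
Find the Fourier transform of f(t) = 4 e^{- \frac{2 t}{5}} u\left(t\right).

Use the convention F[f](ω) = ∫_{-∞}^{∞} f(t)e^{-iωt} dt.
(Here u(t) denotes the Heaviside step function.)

F(ω) = \frac{20}{5 i \omega + 2}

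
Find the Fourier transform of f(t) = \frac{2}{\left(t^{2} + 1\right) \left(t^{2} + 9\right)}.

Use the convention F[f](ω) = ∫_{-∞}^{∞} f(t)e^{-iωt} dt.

F(ω) = \frac{\pi e^{- \left|{\omega}\right|}}{4} - \frac{\pi e^{- 3 \left|{\omega}\right|}}{12}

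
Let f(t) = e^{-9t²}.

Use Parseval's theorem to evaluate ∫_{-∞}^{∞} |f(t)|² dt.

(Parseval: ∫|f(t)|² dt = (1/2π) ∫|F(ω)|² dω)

∫|f(t)|² dt = \frac{\sqrt{2} \sqrt{\pi}}{6}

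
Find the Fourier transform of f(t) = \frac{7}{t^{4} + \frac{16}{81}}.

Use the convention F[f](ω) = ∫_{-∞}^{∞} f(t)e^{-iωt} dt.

F(ω) = \frac{189 \pi e^{- \frac{\sqrt{2} \left|{\omega}\right|}{3}} \sin{\left(\frac{\sqrt{2} \left|{\omega}\right|}{3} + \frac{\pi}{4} \right)}}{8}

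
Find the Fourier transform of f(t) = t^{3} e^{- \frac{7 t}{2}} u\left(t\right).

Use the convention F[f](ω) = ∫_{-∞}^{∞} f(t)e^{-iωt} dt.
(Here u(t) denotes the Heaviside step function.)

F(ω) = \frac{96}{\left(2 i \omega + 7\right)^{4}}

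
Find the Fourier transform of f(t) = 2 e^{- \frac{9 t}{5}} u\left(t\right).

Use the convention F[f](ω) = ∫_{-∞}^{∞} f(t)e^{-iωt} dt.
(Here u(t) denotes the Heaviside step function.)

F(ω) = \frac{10}{5 i \omega + 9}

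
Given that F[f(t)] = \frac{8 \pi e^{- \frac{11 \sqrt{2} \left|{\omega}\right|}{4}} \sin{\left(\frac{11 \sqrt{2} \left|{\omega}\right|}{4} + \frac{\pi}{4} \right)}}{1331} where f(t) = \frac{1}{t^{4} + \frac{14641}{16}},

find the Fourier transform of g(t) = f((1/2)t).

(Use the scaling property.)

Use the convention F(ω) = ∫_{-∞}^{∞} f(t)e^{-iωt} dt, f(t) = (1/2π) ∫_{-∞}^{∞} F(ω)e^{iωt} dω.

F[g](ω) = \frac{16 \pi e^{- \frac{11 \sqrt{2} \left|{\omega}\right|}{2}} \sin{\left(\frac{11 \sqrt{2} \left|{\omega}\right|}{2} + \frac{\pi}{4} \right)}}{1331}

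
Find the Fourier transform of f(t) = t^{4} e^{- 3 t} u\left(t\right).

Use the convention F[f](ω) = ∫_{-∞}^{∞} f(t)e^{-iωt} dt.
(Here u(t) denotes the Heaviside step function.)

F(ω) = \frac{24}{\left(i \omega + 3\right)^{5}}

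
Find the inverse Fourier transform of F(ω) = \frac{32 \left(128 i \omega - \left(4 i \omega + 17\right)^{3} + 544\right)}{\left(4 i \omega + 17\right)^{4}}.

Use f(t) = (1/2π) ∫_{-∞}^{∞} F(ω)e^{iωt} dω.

f(t) = 8 \left(t^{2} - 1\right) e^{- \frac{17 t}{4}} u\left(t\right)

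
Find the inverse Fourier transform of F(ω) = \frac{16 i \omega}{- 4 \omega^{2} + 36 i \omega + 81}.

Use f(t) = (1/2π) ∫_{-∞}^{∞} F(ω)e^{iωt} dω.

f(t) = 4 \left(1 - \frac{9 t}{2}\right) e^{- \frac{9 t}{2}} u\left(t\right)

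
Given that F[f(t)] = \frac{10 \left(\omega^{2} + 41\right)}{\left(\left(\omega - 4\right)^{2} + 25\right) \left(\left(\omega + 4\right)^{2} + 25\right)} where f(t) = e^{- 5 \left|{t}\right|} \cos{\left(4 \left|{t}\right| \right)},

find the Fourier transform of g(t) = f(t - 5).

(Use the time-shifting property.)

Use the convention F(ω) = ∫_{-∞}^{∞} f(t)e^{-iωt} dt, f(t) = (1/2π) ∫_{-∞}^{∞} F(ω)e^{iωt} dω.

F[g](ω) = \frac{10 \left(\omega^{2} + 41\right) e^{- 5 i \omega}}{\omega^{4} + 18 \omega^{2} + 1681}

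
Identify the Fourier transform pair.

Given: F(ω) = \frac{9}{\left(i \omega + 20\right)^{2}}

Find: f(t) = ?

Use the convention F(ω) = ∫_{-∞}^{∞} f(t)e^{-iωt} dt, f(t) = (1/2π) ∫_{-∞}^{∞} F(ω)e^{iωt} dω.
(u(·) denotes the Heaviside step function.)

f(t) = 9 t e^{- 20 t} u\left(t\right)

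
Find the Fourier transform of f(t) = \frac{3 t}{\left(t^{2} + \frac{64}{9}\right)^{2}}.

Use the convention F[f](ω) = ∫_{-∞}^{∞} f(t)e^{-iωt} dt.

F(ω) = - \frac{9 i \pi \omega e^{- \frac{8 \left|{\omega}\right|}{3}}}{16}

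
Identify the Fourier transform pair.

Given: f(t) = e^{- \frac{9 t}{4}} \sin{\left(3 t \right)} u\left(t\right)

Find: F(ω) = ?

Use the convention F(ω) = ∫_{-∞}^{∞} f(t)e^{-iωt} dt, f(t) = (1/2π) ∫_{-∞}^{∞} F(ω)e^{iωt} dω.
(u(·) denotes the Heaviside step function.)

F(ω) = \frac{48}{\left(4 i \omega + 9\right)^{2} + 144}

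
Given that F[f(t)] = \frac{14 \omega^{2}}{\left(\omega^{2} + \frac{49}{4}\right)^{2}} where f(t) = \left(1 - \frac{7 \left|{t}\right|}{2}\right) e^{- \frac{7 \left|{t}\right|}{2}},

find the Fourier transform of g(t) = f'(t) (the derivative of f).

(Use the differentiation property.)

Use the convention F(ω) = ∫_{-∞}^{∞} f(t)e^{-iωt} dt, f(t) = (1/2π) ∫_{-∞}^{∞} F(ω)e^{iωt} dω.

F[g](ω) = \frac{224 i \omega^{3}}{\left(4 \omega^{2} + 49\right)^{2}}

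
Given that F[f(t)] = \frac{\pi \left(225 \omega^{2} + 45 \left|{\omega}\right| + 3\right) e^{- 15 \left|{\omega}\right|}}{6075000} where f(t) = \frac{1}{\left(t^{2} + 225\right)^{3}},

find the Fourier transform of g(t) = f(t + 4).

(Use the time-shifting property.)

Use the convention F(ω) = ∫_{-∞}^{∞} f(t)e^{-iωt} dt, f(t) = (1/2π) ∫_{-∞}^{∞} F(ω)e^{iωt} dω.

F[g](ω) = \frac{\pi \left(75 \omega^{2} + 15 \left|{\omega}\right| + 1\right) e^{4 i \omega - 15 \left|{\omega}\right|}}{2025000}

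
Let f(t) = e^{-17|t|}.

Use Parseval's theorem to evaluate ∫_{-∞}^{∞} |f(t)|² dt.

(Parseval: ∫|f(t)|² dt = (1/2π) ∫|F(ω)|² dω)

∫|f(t)|² dt = \frac{1}{17}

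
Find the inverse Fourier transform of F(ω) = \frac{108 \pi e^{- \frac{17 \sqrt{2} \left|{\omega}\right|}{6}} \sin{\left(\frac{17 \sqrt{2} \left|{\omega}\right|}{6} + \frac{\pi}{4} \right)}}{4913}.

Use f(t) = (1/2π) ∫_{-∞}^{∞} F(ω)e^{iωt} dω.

f(t) = \frac{4}{t^{4} + \frac{83521}{81}}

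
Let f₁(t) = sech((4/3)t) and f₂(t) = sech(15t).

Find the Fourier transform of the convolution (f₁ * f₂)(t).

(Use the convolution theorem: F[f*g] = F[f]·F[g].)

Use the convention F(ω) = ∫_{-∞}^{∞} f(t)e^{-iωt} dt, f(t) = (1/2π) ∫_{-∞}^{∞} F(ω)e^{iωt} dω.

F[f₁*f₂](ω) = \frac{\pi^{2}}{20 \cosh{\left(\frac{\pi \omega}{30} \right)} \cosh{\left(\frac{3 \pi \omega}{8} \right)}}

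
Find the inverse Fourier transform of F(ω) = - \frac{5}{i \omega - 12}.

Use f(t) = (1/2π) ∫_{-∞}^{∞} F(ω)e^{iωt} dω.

f(t) = 5 e^{12 t} u\left(- t\right)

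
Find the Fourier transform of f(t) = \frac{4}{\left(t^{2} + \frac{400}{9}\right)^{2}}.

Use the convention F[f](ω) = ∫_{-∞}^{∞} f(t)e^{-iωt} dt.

F(ω) = \frac{9 \pi \left(20 \left|{\omega}\right| + 3\right) e^{- \frac{20 \left|{\omega}\right|}{3}}}{4000}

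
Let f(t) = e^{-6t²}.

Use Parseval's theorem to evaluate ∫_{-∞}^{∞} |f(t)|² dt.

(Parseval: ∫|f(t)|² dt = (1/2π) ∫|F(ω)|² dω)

∫|f(t)|² dt = \frac{\sqrt{3} \sqrt{\pi}}{6}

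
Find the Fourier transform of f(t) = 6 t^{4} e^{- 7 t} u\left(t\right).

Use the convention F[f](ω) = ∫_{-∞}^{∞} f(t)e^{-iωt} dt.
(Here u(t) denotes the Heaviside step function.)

F(ω) = \frac{144}{\left(i \omega + 7\right)^{5}}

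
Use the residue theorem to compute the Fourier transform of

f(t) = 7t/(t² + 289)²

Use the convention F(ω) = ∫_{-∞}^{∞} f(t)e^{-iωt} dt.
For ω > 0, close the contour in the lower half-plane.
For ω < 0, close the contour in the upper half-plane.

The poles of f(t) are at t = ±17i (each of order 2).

Let g(z) = f(z)e^{-iωz}; for large |z| the factor e^{-iωz} decays in the lower half-plane when ω > 0 and in the upper half-plane when ω < 0.

Case ω > 0 (lower half-plane, clockwise contour ⇒ F(ω) = -2πi·ΣRes):
  Res_{z = - 17 i} g(z) = \frac{7 \omega e^{- 17 \omega}}{68} (pole of order 2)
  F(ω) = -2πi·ΣRes = - \frac{7 i \pi \omega e^{- 17 \omega}}{34}

Case ω < 0 (upper half-plane, counterclockwise contour ⇒ F(ω) = +2πi·ΣRes):
  Res_{z = 17 i} g(z) = - \frac{7 \omega e^{17 \omega}}{68} (pole of order 2)
  F(ω) = 2πi·ΣRes = - \frac{7 i \pi \omega e^{17 \omega}}{34}

Both cases combine into a single formula in |ω|:

F(ω) = - \frac{7 i \pi \omega e^{- 17 \left|{\omega}\right|}}{34}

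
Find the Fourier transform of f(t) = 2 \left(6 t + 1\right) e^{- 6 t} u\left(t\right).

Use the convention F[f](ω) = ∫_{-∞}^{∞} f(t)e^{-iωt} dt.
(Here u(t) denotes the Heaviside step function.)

F(ω) = \frac{2 \left(- i \omega - 12\right)}{\omega^{2} - 12 i \omega - 36}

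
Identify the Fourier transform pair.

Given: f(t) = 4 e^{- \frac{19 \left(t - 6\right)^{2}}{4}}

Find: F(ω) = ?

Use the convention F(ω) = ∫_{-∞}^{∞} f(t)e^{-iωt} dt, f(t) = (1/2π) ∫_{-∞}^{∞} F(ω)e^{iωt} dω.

F(ω) = \frac{8 \sqrt{19} \sqrt{\pi} e^{- \frac{\omega \left(\omega + 114 i\right)}{19}}}{19}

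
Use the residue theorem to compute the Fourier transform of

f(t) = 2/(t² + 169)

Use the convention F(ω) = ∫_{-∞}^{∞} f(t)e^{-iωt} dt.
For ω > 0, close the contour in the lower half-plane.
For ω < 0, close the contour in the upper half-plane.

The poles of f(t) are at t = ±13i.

Let g(z) = f(z)e^{-iωz}; for large |z| the factor e^{-iωz} decays in the lower half-plane when ω > 0 and in the upper half-plane when ω < 0.

Case ω > 0 (lower half-plane, clockwise contour ⇒ F(ω) = -2πi·ΣRes):
  Res_{z = - 13 i} g(z) = \frac{i e^{- 13 \omega}}{13}
  F(ω) = -2πi·ΣRes = \frac{2 \pi e^{- 13 \omega}}{13}

Case ω < 0 (upper half-plane, counterclockwise contour ⇒ F(ω) = +2πi·ΣRes):
  Res_{z = 13 i} g(z) = - \frac{i e^{13 \omega}}{13}
  F(ω) = 2πi·ΣRes = \frac{2 \pi e^{13 \omega}}{13}

Both cases combine into a single formula in |ω|:

F(ω) = \frac{2 \pi e^{- 13 \left|{\omega}\right|}}{13}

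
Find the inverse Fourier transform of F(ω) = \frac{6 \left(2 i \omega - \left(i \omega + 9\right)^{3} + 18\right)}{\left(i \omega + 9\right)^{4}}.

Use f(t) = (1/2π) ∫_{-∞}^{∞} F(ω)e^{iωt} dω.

f(t) = 6 \left(t^{2} - 1\right) e^{- 9 t} u\left(t\right)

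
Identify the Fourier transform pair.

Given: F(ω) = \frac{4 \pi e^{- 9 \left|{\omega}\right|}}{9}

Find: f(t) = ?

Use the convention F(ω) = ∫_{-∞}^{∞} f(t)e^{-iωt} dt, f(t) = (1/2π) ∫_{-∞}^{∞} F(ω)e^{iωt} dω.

f(t) = \frac{4}{t^{2} + 81}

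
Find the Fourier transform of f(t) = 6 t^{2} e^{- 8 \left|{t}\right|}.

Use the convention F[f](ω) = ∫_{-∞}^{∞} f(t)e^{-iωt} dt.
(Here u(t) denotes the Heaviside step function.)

F(ω) = \frac{192 \left(64 - 3 \omega^{2}\right)}{\left(\omega^{2} + 64\right)^{3}}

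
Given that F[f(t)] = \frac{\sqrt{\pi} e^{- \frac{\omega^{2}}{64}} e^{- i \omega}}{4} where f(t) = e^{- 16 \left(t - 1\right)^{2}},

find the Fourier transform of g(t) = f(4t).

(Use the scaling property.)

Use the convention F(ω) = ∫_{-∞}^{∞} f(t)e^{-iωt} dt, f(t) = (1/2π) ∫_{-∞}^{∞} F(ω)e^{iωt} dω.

F[g](ω) = \frac{\sqrt{\pi} e^{- \frac{\omega \left(\omega + 256 i\right)}{1024}}}{16}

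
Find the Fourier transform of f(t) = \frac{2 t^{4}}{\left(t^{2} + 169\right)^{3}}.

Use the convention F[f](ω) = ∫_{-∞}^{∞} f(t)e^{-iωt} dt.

F(ω) = \frac{\pi \left(169 \omega^{2} - 65 \left|{\omega}\right| + 3\right) e^{- 13 \left|{\omega}\right|}}{52}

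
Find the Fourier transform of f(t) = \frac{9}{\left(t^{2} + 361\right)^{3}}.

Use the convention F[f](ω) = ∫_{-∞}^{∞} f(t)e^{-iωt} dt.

F(ω) = \frac{9 \pi \left(361 \omega^{2} + 57 \left|{\omega}\right| + 3\right) e^{- 19 \left|{\omega}\right|}}{19808792}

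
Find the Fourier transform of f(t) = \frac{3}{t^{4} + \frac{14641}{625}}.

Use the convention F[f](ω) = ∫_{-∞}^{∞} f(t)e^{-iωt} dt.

F(ω) = \frac{375 \pi e^{- \frac{11 \sqrt{2} \left|{\omega}\right|}{10}} \sin{\left(\frac{11 \sqrt{2} \left|{\omega}\right|}{10} + \frac{\pi}{4} \right)}}{1331}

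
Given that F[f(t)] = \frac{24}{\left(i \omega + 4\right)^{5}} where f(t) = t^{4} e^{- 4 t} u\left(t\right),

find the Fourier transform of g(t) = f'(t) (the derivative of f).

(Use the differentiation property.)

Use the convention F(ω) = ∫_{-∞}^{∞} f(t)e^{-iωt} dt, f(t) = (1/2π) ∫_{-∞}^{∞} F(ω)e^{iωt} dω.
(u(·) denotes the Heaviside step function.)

F[g](ω) = \frac{24 i \omega}{\left(i \omega + 4\right)^{5}}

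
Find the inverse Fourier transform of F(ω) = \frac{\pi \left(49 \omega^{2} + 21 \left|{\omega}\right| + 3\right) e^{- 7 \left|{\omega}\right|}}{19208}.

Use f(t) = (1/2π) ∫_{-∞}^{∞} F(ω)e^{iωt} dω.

f(t) = \frac{7}{\left(t^{2} + 49\right)^{3}}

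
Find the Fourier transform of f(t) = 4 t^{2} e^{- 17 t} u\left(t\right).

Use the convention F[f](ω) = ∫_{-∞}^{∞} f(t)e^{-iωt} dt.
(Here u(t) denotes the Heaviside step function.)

F(ω) = \frac{8}{\left(i \omega + 17\right)^{3}}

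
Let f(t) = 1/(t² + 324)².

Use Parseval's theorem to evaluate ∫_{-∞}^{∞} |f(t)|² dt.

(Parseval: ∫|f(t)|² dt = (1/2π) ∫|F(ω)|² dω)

∫|f(t)|² dt = \frac{5 \pi}{9795520512}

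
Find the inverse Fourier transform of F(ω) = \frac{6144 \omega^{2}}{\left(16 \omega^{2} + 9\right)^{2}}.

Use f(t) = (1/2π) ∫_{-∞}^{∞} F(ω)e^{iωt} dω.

f(t) = 8 \left(1 - \frac{3 \left|{t}\right|}{4}\right) e^{- \frac{3 \left|{t}\right|}{4}}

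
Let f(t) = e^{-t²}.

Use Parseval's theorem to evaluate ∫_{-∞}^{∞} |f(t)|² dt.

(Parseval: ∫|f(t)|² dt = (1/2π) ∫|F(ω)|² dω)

∫|f(t)|² dt = \frac{\sqrt{2} \sqrt{\pi}}{2}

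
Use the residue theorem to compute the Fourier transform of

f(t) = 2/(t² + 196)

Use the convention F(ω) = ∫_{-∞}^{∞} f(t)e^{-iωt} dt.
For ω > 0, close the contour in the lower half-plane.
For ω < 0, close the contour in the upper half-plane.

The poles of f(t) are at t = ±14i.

Let g(z) = f(z)e^{-iωz}; for large |z| the factor e^{-iωz} decays in the lower half-plane when ω > 0 and in the upper half-plane when ω < 0.

Case ω > 0 (lower half-plane, clockwise contour ⇒ F(ω) = -2πi·ΣRes):
  Res_{z = - 14 i} g(z) = \frac{i e^{- 14 \omega}}{14}
  F(ω) = -2πi·ΣRes = \frac{\pi e^{- 14 \omega}}{7}

Case ω < 0 (upper half-plane, counterclockwise contour ⇒ F(ω) = +2πi·ΣRes):
  Res_{z = 14 i} g(z) = - \frac{i e^{14 \omega}}{14}
  F(ω) = 2πi·ΣRes = \frac{\pi e^{14 \omega}}{7}

Both cases combine into a single formula in |ω|:

F(ω) = \frac{\pi e^{- 14 \left|{\omega}\right|}}{7}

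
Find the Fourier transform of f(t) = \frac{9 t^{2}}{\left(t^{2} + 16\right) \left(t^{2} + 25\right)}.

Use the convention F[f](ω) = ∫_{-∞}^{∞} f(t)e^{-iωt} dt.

F(ω) = \pi \left(5 - 4 e^{\left|{\omega}\right|}\right) e^{- 5 \left|{\omega}\right|}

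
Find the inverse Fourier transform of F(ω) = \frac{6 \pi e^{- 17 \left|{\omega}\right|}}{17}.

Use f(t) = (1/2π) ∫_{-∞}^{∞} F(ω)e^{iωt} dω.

f(t) = \frac{6}{t^{2} + 289}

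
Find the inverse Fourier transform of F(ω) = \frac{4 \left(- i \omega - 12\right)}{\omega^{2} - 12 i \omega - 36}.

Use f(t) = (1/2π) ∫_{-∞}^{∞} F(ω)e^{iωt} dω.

f(t) = 4 \left(6 t + 1\right) e^{- 6 t} u\left(t\right)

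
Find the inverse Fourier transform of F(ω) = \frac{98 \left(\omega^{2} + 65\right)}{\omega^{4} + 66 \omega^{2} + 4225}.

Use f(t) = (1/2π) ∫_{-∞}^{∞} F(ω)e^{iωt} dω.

f(t) = 7 e^{- 7 \left|{t}\right|} \cos{\left(4 \left|{t}\right| \right)}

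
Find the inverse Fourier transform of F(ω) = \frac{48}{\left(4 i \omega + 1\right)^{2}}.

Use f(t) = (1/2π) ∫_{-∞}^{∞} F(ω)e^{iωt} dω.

f(t) = 3 t e^{- \frac{t}{4}} u\left(t\right)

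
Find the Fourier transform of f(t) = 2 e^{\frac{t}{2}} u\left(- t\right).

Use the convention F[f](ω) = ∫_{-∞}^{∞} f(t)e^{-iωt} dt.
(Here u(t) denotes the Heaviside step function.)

F(ω) = \frac{4 i}{2 \omega + i}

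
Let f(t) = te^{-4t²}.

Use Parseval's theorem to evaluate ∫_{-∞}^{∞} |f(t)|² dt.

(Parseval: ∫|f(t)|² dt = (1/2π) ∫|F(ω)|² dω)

∫|f(t)|² dt = \frac{\sqrt{2} \sqrt{\pi}}{64}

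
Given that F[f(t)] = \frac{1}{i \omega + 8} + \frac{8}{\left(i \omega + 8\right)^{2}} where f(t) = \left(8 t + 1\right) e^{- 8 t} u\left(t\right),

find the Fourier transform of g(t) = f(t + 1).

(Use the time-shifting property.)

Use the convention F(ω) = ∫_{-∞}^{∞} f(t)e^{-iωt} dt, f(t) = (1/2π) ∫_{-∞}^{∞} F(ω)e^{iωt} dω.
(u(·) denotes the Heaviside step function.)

F[g](ω) = \frac{\left(- i \omega - 16\right) e^{i \omega}}{\omega^{2} - 16 i \omega - 64}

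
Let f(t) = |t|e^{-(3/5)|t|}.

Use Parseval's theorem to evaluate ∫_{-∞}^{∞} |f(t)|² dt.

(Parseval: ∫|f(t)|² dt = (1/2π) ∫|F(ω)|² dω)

∫|f(t)|² dt = \frac{125}{54}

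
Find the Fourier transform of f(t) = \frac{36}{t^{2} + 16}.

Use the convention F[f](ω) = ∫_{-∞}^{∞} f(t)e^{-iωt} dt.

F(ω) = 9 \pi e^{- 4 \left|{\omega}\right|}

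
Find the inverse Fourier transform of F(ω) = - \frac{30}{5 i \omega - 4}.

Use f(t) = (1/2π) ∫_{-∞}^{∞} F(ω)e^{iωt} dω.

f(t) = 6 e^{\frac{4 t}{5}} u\left(- t\right)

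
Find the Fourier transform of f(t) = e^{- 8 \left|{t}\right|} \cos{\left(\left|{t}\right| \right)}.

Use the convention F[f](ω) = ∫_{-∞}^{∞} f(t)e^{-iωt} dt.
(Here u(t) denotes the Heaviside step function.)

F(ω) = \frac{16 \left(\omega^{2} + 65\right)}{\omega^{4} + 126 \omega^{2} + 4225}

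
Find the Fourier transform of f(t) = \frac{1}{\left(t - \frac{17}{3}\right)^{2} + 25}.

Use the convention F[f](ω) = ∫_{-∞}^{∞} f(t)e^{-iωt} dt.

F(ω) = \frac{\pi e^{- \frac{17 i \omega}{3} - 5 \left|{\omega}\right|}}{5}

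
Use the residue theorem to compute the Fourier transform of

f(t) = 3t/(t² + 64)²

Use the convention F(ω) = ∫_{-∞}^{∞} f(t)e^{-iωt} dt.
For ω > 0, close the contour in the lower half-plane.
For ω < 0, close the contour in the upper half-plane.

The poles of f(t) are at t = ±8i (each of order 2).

Let g(z) = f(z)e^{-iωz}; for large |z| the factor e^{-iωz} decays in the lower half-plane when ω > 0 and in the upper half-plane when ω < 0.

Case ω > 0 (lower half-plane, clockwise contour ⇒ F(ω) = -2πi·ΣRes):
  Res_{z = - 8 i} g(z) = \frac{3 \omega e^{- 8 \omega}}{32} (pole of order 2)
  F(ω) = -2πi·ΣRes = - \frac{3 i \pi \omega e^{- 8 \omega}}{16}

Case ω < 0 (upper half-plane, counterclockwise contour ⇒ F(ω) = +2πi·ΣRes):
  Res_{z = 8 i} g(z) = - \frac{3 \omega e^{8 \omega}}{32} (pole of order 2)
  F(ω) = 2πi·ΣRes = - \frac{3 i \pi \omega e^{8 \omega}}{16}

Both cases combine into a single formula in |ω|:

F(ω) = - \frac{3 i \pi \omega e^{- 8 \left|{\omega}\right|}}{16}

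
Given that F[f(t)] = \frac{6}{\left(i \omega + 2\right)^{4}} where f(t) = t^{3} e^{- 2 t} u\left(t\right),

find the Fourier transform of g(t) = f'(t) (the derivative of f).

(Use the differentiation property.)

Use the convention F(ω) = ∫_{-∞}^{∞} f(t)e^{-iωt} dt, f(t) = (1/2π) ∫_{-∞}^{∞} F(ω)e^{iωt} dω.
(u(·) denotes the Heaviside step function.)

F[g](ω) = \frac{6 i \omega}{\left(i \omega + 2\right)^{4}}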